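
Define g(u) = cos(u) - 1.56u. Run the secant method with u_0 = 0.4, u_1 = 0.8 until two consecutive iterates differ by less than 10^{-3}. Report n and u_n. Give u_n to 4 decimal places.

g(0.4) = 0.297061, g(0.8) = -0.551293
u_2 = 0.800000 − (-0.551293)·(0.400000)/(-0.848354) = 0.540065;  |Δ| = 0.259935
g(0.540065) = 0.015175
u_3 = 0.540065 − 0.015175·(-0.259935)/(0.566468) = 0.547028;  |Δ| = 0.006963
g(0.547028) = 0.000711
u_4 = 0.547028 − 0.000711·(0.006963)/(-0.014464) = 0.547370;  |Δ| = 0.000342
|u_4 − u_3| = 0.000342 < 10^{-3}

n = 4, u_n = 0.5474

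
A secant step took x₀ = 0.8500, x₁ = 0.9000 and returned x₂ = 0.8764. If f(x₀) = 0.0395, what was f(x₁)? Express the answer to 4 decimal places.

The secant line through (0.8500, 0.0395) and (0.9000, f(x₁)) crosses zero at x₂ = 0.8764.
So (0.8500, 0.0395), (0.9000, f(x₁)), (0.8764, 0) are collinear:
f(x₁) = 0.0395 · (0.9000 − 0.8764) / (0.8500 − 0.8764) = 0.0395 · (0.023600)/(-0.026400) = -0.035311

-0.0353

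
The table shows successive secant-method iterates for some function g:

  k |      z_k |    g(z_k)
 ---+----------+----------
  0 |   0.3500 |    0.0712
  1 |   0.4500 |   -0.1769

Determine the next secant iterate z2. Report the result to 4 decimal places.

z2 = 0.4500 − (-0.1769)·(0.4500 − 0.3500) / (-0.1769 − 0.0712)
   = 0.4500 − (-0.017690)/(-0.248100) = 0.378698

0.3787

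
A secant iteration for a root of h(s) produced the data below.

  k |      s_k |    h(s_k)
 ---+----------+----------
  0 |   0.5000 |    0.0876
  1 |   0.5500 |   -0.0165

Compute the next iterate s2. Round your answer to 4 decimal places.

0.5421

s2 = 0.5500 − (-0.0165)·(0.5500 − 0.5000) / (-0.0165 − 0.0876)
   = 0.5500 − (-0.000825)/(-0.104100) = 0.542075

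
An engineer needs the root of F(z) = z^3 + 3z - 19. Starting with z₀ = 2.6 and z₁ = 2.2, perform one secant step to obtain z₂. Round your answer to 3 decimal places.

F(2.6) = 6.37600, F(2.2) = -1.75200
z₂ = 2.20000 − (-1.75200)·(2.20000 − 2.60000) / (-1.75200 − 6.37600) = 2.20000 − (0.70080)/(-8.12800) = 2.28622

2.286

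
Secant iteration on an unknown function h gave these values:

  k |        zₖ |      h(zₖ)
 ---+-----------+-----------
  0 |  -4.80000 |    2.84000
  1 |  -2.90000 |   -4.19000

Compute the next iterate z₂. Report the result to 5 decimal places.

z₂ = -2.90000 − (-4.19000)·(-2.90000 − (-4.80000)) / (-4.19000 − 2.84000)
   = -2.90000 − (-7.9610000)/(-7.0300000) = -4.0324324

-4.03243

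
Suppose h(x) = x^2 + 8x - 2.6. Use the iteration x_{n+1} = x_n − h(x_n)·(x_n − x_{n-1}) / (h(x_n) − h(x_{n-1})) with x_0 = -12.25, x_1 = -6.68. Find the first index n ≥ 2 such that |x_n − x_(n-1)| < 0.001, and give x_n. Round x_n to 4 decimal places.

n = 6, x_n = -8.3128

h(-12.25) = 49.462500, h(-6.68) = -11.417600
x_2 = -6.680000 − (-11.417600)·(5.570000)/(-60.880100) = -7.724611;  |Δ| = 1.044611
h(-7.724611) = -4.727272
x_3 = -7.724611 − (-4.727272)·(-1.044611)/(6.690328) = -8.462716;  |Δ| = 0.738104
h(-8.462716) = 1.315830
x_4 = -8.462716 − 1.315830·(-0.738104)/(6.043102) = -8.302000;  |Δ| = 0.160715
h(-8.302000) = -0.092795
x_5 = -8.302000 − (-0.092795)·(0.160715)/(-1.408626) = -8.312587;  |Δ| = 0.010587
h(-8.312587) = -0.001589
x_6 = -8.312587 − (-0.001589)·(-0.010587)/(0.091206) = -8.312772;  |Δ| = 0.000185
|x_6 − x_5| = 0.000185 < 0.001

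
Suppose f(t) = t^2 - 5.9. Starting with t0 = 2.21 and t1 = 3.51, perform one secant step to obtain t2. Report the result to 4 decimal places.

f(2.21) = -1.015900, f(3.51) = 6.420100
t2 = 3.510000 − 6.420100·(3.510000 − 2.210000) / (6.420100 − (-1.015900)) = 3.510000 − (8.346130)/(7.436000) = 2.387605

2.3876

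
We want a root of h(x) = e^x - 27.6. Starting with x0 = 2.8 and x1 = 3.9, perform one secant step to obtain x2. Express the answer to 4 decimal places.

h(2.8) = -11.155353, h(3.9) = 21.802449
x2 = 3.900000 − 21.802449·(3.900000 − 2.800000) / (21.802449 − (-11.155353)) = 3.900000 − (23.982694)/(32.957802) = 3.172321

3.1723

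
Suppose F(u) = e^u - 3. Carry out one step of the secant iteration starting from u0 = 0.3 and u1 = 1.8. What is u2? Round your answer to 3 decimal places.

0.827

F(0.3) = -1.65014, F(1.8) = 3.04965
u2 = 1.80000 − 3.04965·(1.80000 − 0.30000) / (3.04965 − (-1.65014)) = 1.80000 − (4.57447)/(4.69979) = 0.82666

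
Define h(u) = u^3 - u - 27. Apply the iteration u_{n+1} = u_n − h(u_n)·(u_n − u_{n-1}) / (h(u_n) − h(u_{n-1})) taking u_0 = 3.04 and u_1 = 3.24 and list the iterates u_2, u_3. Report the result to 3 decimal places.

h(3.04) = -1.94554, h(3.24) = 3.77222
u_2 = 3.24000 − 3.77222·(3.24000 − 3.04000) / (3.77222 − (-1.94554)) = 3.24000 − (0.75444)/(5.71776) = 3.10805
h(3.10805) = -0.08430
u_3 = 3.10805 − (-0.08430)·(3.10805 − 3.24000) / (-0.08430 − 3.77222) = 3.10805 − (0.01112)/(-3.85652) = 3.11094

3.108, 3.111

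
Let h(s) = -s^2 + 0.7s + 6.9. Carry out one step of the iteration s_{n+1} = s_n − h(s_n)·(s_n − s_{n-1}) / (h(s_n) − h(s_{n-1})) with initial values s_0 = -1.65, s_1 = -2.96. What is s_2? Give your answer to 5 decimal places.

h(-1.65) = 3.0225000, h(-2.96) = -3.9336000
s_2 = -2.9600000 − (-3.9336000)·(-2.9600000 − (-1.6500000)) / (-3.9336000 − 3.0225000) = -2.9600000 − (5.1530160)/(-6.9561000) = -2.2192090

-2.21921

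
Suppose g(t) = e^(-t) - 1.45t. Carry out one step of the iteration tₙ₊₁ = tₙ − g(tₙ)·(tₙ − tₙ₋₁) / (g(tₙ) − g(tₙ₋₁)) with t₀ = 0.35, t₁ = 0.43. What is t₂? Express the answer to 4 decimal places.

0.4427

g(0.35) = 0.197188, g(0.43) = 0.027009
t₂ = 0.430000 − 0.027009·(0.430000 − 0.350000) / (0.027009 − 0.197188) = 0.430000 − (0.002161)/(-0.170179) = 0.442697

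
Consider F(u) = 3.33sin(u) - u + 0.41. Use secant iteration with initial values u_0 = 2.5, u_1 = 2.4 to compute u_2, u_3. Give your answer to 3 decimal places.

2.473, 2.473

F(2.5) = -0.09709, F(2.4) = 0.25929
u_2 = 2.40000 − 0.25929·(2.40000 − 2.50000) / (0.25929 − (-0.09709)) = 2.40000 − (-0.02593)/(0.35638) = 2.47276
F(2.47276) = 0.00208
u_3 = 2.47276 − 0.00208·(2.47276 − 2.40000) / (0.00208 − 0.25929) = 2.47276 − (0.00015)/(-0.25721) = 2.47335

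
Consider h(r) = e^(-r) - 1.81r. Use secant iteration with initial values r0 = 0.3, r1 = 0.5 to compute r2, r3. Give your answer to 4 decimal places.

0.3797, 0.3784

h(0.3) = 0.197818, h(0.5) = -0.298469
r2 = 0.500000 − (-0.298469)·(0.500000 − 0.300000) / (-0.298469 − 0.197818) = 0.500000 − (-0.059694)/(-0.496288) = 0.379719
h(0.379719) = -0.003238
r3 = 0.379719 − (-0.003238)·(0.379719 − 0.500000) / (-0.003238 − (-0.298469)) = 0.379719 − (0.000390)/(0.295231) = 0.378400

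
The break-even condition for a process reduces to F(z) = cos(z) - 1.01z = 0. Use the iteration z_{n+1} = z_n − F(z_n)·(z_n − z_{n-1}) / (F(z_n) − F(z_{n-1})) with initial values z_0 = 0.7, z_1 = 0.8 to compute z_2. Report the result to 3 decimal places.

F(0.7) = 0.05784, F(0.8) = -0.11129
z_2 = 0.80000 − (-0.11129)·(0.80000 − 0.70000) / (-0.11129 − 0.05784) = 0.80000 − (-0.01113)/(-0.16914) = 0.73420

0.734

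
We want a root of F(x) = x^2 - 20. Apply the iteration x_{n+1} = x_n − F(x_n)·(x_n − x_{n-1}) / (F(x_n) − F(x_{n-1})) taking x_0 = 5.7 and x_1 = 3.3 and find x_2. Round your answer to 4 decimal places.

F(5.7) = 12.490000, F(3.3) = -9.110000
x_2 = 3.300000 − (-9.110000)·(3.300000 − 5.700000) / (-9.110000 − 12.490000) = 3.300000 − (21.864000)/(-21.600000) = 4.312222

4.3122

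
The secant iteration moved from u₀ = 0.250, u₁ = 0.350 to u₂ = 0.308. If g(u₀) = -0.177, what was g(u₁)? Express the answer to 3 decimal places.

The secant line through (0.250, -0.177) and (0.350, g(u₁)) crosses zero at u₂ = 0.308.
So (0.250, -0.177), (0.350, g(u₁)), (0.308, 0) are collinear:
g(u₁) = -0.177 · (0.350 − 0.308) / (0.250 − 0.308) = -0.177 · (0.04200)/(-0.05800) = 0.12817

0.128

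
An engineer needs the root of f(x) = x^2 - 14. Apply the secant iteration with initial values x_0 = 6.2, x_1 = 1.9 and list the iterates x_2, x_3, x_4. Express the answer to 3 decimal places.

3.183, 3.944, 3.726

f(6.2) = 24.44000, f(1.9) = -10.39000
x_2 = 1.90000 − (-10.39000)·(1.90000 − 6.20000) / (-10.39000 − 24.44000) = 1.90000 − (44.67700)/(-34.83000) = 3.18272
f(3.18272) = -3.87032
x_3 = 3.18272 − (-3.87032)·(3.18272 − 1.90000) / (-3.87032 − (-10.39000)) = 3.18272 − (-4.96452)/(6.51968) = 3.94418
f(3.94418) = 1.55658
x_4 = 3.94418 − 1.55658·(3.94418 − 3.18272) / (1.55658 − (-3.87032)) = 3.94418 − (1.18528)/(5.42690) = 3.72577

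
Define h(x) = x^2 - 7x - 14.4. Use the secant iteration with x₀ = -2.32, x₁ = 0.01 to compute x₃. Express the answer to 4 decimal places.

-1.6855

h(-2.32) = 7.222400, h(0.01) = -14.469900
x₂ = 0.010000 − (-14.469900)·(0.010000 − (-2.320000)) / (-14.469900 − 7.222400) = 0.010000 − (-33.714867)/(-21.692300) = -1.544232
h(-1.544232) = -1.205723
x₃ = -1.544232 − (-1.205723)·(-1.544232 − 0.010000) / (-1.205723 − (-14.469900)) = -1.544232 − (1.873974)/(13.264177) = -1.685513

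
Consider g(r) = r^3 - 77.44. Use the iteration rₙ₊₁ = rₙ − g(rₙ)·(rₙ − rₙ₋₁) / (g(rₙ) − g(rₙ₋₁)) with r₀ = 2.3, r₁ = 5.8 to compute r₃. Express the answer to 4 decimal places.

g(2.3) = -65.273000, g(5.8) = 117.672000
r₂ = 5.800000 − 117.672000·(5.800000 − 2.300000) / (117.672000 − (-65.273000)) = 5.800000 − (411.852000)/(182.945000) = 3.548766
g(3.548766) = -32.747762
r₃ = 3.548766 − (-32.747762)·(3.548766 − 5.800000) / (-32.747762 − 117.672000) = 3.548766 − (73.722875)/(-150.419762) = 4.038880

4.0389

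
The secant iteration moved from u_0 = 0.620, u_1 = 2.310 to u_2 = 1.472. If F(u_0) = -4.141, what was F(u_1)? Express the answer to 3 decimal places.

The secant line through (0.620, -4.141) and (2.310, F(u_1)) crosses zero at u_2 = 1.472.
So (0.620, -4.141), (2.310, F(u_1)), (1.472, 0) are collinear:
F(u_1) = -4.141 · (2.310 − 1.472) / (0.620 − 1.472) = -4.141 · (0.83800)/(-0.85200) = 4.07296

4.073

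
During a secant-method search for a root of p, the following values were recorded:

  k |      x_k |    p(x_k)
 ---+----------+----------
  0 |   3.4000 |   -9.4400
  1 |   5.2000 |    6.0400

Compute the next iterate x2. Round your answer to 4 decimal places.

4.4977

x2 = 5.2000 − 6.0400·(5.2000 − 3.4000) / (6.0400 − (-9.4400))
   = 5.2000 − (10.872000)/(15.480000) = 4.497674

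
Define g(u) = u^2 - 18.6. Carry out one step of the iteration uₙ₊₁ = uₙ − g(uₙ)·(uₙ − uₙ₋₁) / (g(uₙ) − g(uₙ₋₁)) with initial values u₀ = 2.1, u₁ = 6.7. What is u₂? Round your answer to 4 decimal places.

3.7125

g(2.1) = -14.190000, g(6.7) = 26.290000
u₂ = 6.700000 − 26.290000·(6.700000 − 2.100000) / (26.290000 − (-14.190000)) = 6.700000 − (120.934000)/(40.480000) = 3.712500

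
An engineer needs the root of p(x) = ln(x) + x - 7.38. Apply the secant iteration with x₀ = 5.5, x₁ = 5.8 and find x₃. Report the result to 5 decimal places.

p(5.5) = -0.1752519, p(5.8) = 0.1778579
x₂ = 5.8000000 − 0.1778579·(5.8000000 − 5.5000000) / (0.1778579 − (-0.1752519)) = 5.8000000 − (0.0533574)/(0.3531098) = 5.6488930
p(5.6488930) = 0.0003526
x₃ = 5.6488930 − 0.0003526·(5.6488930 − 5.8000000) / (0.0003526 − 0.1778579) = 5.6488930 − (-0.0000533)/(-0.1775054) = 5.6485928

5.64859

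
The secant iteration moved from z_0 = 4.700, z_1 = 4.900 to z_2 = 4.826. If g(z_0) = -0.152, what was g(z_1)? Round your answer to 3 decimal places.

0.089

The secant line through (4.700, -0.152) and (4.900, g(z_1)) crosses zero at z_2 = 4.826.
So (4.700, -0.152), (4.900, g(z_1)), (4.826, 0) are collinear:
g(z_1) = -0.152 · (4.900 − 4.826) / (4.700 − 4.826) = -0.152 · (0.07400)/(-0.12600) = 0.08927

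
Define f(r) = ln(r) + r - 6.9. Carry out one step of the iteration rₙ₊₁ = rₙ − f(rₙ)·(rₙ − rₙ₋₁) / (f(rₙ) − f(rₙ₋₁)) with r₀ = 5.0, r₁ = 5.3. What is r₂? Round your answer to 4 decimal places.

5.2433

f(5.0) = -0.290562, f(5.3) = 0.067707
r₂ = 5.300000 − 0.067707·(5.300000 − 5.000000) / (0.067707 − (-0.290562)) = 5.300000 − (0.020312)/(0.358269) = 5.243305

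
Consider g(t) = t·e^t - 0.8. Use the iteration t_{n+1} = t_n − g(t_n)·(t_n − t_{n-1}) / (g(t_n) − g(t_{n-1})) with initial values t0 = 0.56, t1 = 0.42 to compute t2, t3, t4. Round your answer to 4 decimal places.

g(0.56) = 0.180377, g(0.42) = -0.160776
t2 = 0.420000 − (-0.160776)·(0.420000 − 0.560000) / (-0.160776 − 0.180377) = 0.420000 − (0.022509)/(-0.341153) = 0.485978
g(0.485978) = -0.009914
t3 = 0.485978 − (-0.009914)·(0.485978 − 0.420000) / (-0.009914 − (-0.160776)) = 0.485978 − (-0.000654)/(0.150862) = 0.490314
g(0.490314) = 0.000599
t4 = 0.490314 − 0.000599·(0.490314 − 0.485978) / (0.000599 − (-0.009914)) = 0.490314 − (0.000003)/(0.010512) = 0.490067

0.4860, 0.4903, 0.4901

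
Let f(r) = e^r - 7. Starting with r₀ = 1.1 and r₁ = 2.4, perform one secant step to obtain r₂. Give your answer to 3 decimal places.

f(1.1) = -3.99583, f(2.4) = 4.02318
r₂ = 2.40000 − 4.02318·(2.40000 − 1.10000) / (4.02318 − (-3.99583)) = 2.40000 − (5.23013)/(8.01901) = 1.74778

1.748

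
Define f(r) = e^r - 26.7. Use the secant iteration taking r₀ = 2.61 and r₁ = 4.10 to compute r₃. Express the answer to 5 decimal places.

3.19113

f(2.61) = -13.1009491, f(4.10) = 33.6402876
r₂ = 4.1000000 − 33.6402876·(4.1000000 − 2.6100000) / (33.6402876 − (-13.1009491)) = 4.1000000 − (50.1240285)/(46.7412367) = 3.0276273
f(3.0276273) = -6.0518185
r₃ = 3.0276273 − (-6.0518185)·(3.0276273 − 4.1000000) / (-6.0518185 − 33.6402876) = 3.0276273 − (6.4898053)/(-39.6921061) = 3.1911309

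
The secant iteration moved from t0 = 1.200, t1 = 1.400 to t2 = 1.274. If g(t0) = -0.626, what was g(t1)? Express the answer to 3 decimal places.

1.066

The secant line through (1.200, -0.626) and (1.400, g(t1)) crosses zero at t2 = 1.274.
So (1.200, -0.626), (1.400, g(t1)), (1.274, 0) are collinear:
g(t1) = -0.626 · (1.400 − 1.274) / (1.200 − 1.274) = -0.626 · (0.12600)/(-0.07400) = 1.06589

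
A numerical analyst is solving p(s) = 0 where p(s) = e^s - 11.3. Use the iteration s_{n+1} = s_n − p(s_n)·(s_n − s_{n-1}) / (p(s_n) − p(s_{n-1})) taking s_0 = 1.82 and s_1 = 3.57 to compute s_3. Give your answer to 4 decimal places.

2.2812

p(1.82) = -5.128142, p(3.57) = 24.216593
s_2 = 3.570000 − 24.216593·(3.570000 − 1.820000) / (24.216593 − (-5.128142)) = 3.570000 − (42.379038)/(29.344735) = 2.125821
p(2.125821) = -2.920222
s_3 = 2.125821 − (-2.920222)·(2.125821 − 3.570000) / (-2.920222 − 24.216593) = 2.125821 − (4.217322)/(-27.136815) = 2.281231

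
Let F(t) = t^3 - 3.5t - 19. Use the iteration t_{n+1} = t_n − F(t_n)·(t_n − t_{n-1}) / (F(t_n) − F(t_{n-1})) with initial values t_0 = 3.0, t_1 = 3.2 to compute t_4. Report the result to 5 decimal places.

3.10233

F(3.0) = -2.5000000, F(3.2) = 2.5680000
t_2 = 3.2000000 − 2.5680000·(3.2000000 − 3.0000000) / (2.5680000 − (-2.5000000)) = 3.2000000 − (0.5136000)/(5.0680000) = 3.0986582
F(3.0986582) = -0.0929698
t_3 = 3.0986582 − (-0.0929698)·(3.0986582 − 3.2000000) / (-0.0929698 − 2.5680000) = 3.0986582 − (0.0094217)/(-2.6609698) = 3.1021990
F(3.1021990) = -0.0032554
t_4 = 3.1021990 − (-0.0032554)·(3.1021990 − 3.0986582) / (-0.0032554 − (-0.0929698)) = 3.1021990 − (-0.0000115)/(0.0897145) = 3.1023274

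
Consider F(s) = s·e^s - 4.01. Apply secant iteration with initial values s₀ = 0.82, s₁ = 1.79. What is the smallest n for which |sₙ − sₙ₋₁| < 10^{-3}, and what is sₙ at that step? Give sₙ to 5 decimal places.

n = 6, sₙ = 1.20353

F(0.82) = -2.1481901, F(1.79) = 6.7111199
s₂ = 1.7900000 − 6.7111199·(0.9700000)/(8.8593100) = 1.0552039;  |Δ| = 0.7347961
F(1.0552039) = -0.9788625
s₃ = 1.0552039 − (-0.9788625)·(-0.7347961)/(-7.6899824) = 1.1487366;  |Δ| = 0.0935326
F(1.1487366) = -0.3866491
s₄ = 1.1487366 − (-0.3866491)·(0.0935326)/(0.5922134) = 1.2098029;  |Δ| = 0.0610664
F(1.2098029) = 0.0462560
s₅ = 1.2098029 − 0.0462560·(0.0610664)/(0.4329051) = 1.2032780;  |Δ| = 0.0065250
F(1.2032780) = -0.0018595
s₆ = 1.2032780 − (-0.0018595)·(-0.0065250)/(-0.0481155) = 1.2035301;  |Δ| = 0.0002522
|s₆ − s₅| = 0.0002522 < 10^{-3}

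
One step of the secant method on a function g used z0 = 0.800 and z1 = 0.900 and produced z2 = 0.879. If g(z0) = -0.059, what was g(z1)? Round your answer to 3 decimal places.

0.016

The secant line through (0.800, -0.059) and (0.900, g(z1)) crosses zero at z2 = 0.879.
So (0.800, -0.059), (0.900, g(z1)), (0.879, 0) are collinear:
g(z1) = -0.059 · (0.900 − 0.879) / (0.800 − 0.879) = -0.059 · (0.02100)/(-0.07900) = 0.01568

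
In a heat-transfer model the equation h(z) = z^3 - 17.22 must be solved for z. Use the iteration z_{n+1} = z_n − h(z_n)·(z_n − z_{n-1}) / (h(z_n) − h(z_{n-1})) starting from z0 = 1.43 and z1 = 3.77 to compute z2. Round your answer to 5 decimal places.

h(1.43) = -14.2957930, h(3.77) = 36.3626330
z2 = 3.7700000 − 36.3626330·(3.7700000 − 1.4300000) / (36.3626330 − (-14.2957930)) = 3.7700000 − (85.0885612)/(50.6584260) = 2.0903473

2.09035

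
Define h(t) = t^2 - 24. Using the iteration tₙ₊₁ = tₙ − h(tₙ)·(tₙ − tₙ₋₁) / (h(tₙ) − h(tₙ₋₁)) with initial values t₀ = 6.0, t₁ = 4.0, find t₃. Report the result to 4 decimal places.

h(6.0) = 12.000000, h(4.0) = -8.000000
t₂ = 4.000000 − (-8.000000)·(4.000000 − 6.000000) / (-8.000000 − 12.000000) = 4.000000 − (16.000000)/(-20.000000) = 4.800000
h(4.800000) = -0.960000
t₃ = 4.800000 − (-0.960000)·(4.800000 − 4.000000) / (-0.960000 − (-8.000000)) = 4.800000 − (-0.768000)/(7.040000) = 4.909091

4.9091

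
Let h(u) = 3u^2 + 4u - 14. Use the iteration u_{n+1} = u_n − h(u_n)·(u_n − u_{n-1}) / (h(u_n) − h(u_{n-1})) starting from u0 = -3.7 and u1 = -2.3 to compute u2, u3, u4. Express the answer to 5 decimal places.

-2.82357, -2.94464, -2.92704

h(-3.7) = 12.2700000, h(-2.3) = -7.3300000
u2 = -2.3000000 − (-7.3300000)·(-2.3000000 − (-3.7000000)) / (-7.3300000 − 12.2700000) = -2.3000000 − (-10.2620000)/(-19.6000000) = -2.8235714
h(-2.8235714) = -1.3766189
u3 = -2.8235714 − (-1.3766189)·(-2.8235714 − (-2.3000000)) / (-1.3766189 − (-7.3300000)) = -2.8235714 − (0.7207583)/(5.9533811) = -2.9446385
h(-2.9446385) = 0.2341334
u4 = -2.9446385 − 0.2341334·(-2.9446385 − (-2.8235714)) / (0.2341334 − (-1.3766189)) = -2.9446385 − (-0.0283458)/(1.6107523) = -2.9270406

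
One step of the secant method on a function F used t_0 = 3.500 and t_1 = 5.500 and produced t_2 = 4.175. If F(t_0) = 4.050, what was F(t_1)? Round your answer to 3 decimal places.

The secant line through (3.500, 4.050) and (5.500, F(t_1)) crosses zero at t_2 = 4.175.
So (3.500, 4.050), (5.500, F(t_1)), (4.175, 0) are collinear:
F(t_1) = 4.050 · (5.500 − 4.175) / (3.500 − 4.175) = 4.050 · (1.32500)/(-0.67500) = -7.95000

-7.950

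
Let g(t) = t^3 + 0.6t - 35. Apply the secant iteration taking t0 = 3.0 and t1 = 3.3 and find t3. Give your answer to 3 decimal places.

3.210

g(3.0) = -6.20000, g(3.3) = 2.91700
t2 = 3.30000 − 2.91700·(3.30000 − 3.00000) / (2.91700 − (-6.20000)) = 3.30000 − (0.87510)/(9.11700) = 3.20401
g(3.20401) = -0.18611
t3 = 3.20401 − (-0.18611)·(3.20401 − 3.30000) / (-0.18611 − 2.91700) = 3.20401 − (0.01786)/(-3.10311) = 3.20977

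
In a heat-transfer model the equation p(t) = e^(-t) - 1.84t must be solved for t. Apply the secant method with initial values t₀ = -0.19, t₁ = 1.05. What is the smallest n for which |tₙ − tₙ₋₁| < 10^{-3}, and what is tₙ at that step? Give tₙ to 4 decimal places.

n = 5, tₙ = 0.3739

p(-0.19) = 1.558850, p(1.05) = -1.582062
t₂ = 1.050000 − (-1.582062)·(1.240000)/(-3.140912) = 0.425418;  |Δ| = 0.624582
p(0.425418) = -0.129272
t₃ = 0.425418 − (-0.129272)·(-0.624582)/(1.452790) = 0.369841;  |Δ| = 0.055577
p(0.369841) = 0.010336
t₄ = 0.369841 − 0.010336·(-0.055577)/(0.139608) = 0.373956;  |Δ| = 0.004115
p(0.373956) = -0.000072
t₅ = 0.373956 − (-0.000072)·(0.004115)/(-0.010408) = 0.373928;  |Δ| = 0.000028
|t₅ − t₄| = 0.000028 < 10^{-3}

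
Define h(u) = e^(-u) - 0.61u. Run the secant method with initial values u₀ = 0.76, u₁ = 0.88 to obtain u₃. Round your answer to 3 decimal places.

h(0.76) = 0.00407, h(0.88) = -0.12202
u₂ = 0.88000 − (-0.12202)·(0.88000 − 0.76000) / (-0.12202 − 0.00407) = 0.88000 − (-0.01464)/(-0.12608) = 0.76387
h(0.76387) = -0.00010
u₃ = 0.76387 − (-0.00010)·(0.76387 − 0.88000) / (-0.00010 − (-0.12202)) = 0.76387 − (0.00001)/(0.12192) = 0.76377

0.764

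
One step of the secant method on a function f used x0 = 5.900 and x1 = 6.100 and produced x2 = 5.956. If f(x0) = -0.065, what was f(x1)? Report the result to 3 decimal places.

The secant line through (5.900, -0.065) and (6.100, f(x1)) crosses zero at x2 = 5.956.
So (5.900, -0.065), (6.100, f(x1)), (5.956, 0) are collinear:
f(x1) = -0.065 · (6.100 − 5.956) / (5.900 − 5.956) = -0.065 · (0.14400)/(-0.05600) = 0.16714

0.167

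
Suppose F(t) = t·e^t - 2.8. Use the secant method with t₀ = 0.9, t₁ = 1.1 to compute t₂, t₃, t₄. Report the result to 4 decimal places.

F(0.9) = -0.586357, F(1.1) = 0.504583
t₂ = 1.100000 − 0.504583·(1.100000 − 0.900000) / (0.504583 − (-0.586357)) = 1.100000 − (0.100917)/(1.090940) = 1.007496
F(1.007496) = -0.040737
t₃ = 1.007496 − (-0.040737)·(1.007496 − 1.100000) / (-0.040737 − 0.504583) = 1.007496 − (0.003768)/(-0.545320) = 1.014406
F(1.014406) = -0.002547
t₄ = 1.014406 − (-0.002547)·(1.014406 − 1.007496) / (-0.002547 − (-0.040737)) = 1.014406 − (-0.000018)/(0.038190) = 1.014867

1.0075, 1.0144, 1.0149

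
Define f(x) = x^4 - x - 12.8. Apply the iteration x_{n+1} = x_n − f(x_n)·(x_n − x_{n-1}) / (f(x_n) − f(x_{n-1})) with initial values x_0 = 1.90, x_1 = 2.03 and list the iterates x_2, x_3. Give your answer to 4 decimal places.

1.9568, 1.9599

f(1.90) = -1.667900, f(2.03) = 2.151817
x_2 = 2.030000 − 2.151817·(2.030000 − 1.900000) / (2.151817 − (-1.667900)) = 2.030000 − (0.279736)/(3.819717) = 1.956765
f(1.956765) = -0.096060
x_3 = 1.956765 − (-0.096060)·(1.956765 − 2.030000) / (-0.096060 − 2.151817) = 1.956765 − (0.007035)/(-2.247877) = 1.959895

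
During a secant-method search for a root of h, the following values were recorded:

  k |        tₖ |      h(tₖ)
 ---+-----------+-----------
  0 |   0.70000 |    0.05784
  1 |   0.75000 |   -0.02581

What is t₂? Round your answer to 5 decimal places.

t₂ = 0.75000 − (-0.02581)·(0.75000 − 0.70000) / (-0.02581 − 0.05784)
   = 0.75000 − (-0.0012905)/(-0.0836500) = 0.7345726

0.73457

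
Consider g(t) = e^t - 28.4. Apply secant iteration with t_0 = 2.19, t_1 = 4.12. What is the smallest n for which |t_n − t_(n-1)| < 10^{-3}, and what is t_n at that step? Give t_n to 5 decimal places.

g(2.19) = -19.4647869, g(4.12) = 33.1592423
t_2 = 4.1200000 − 33.1592423·(1.9300000)/(52.6240291) = 2.9038761;  |Δ| = 1.2161239
g(2.9038761) = -10.1552724
t_3 = 2.9038761 − (-10.1552724)·(-1.2161239)/(-43.3145147) = 3.1890016;  |Δ| = 0.2851254
g(3.1890016) = -4.1358111
t_4 = 3.1890016 − (-4.1358111)·(0.2851254)/(6.0194614) = 3.3849036;  |Δ| = 0.1959021
g(3.3849036) = 1.1151477
t_5 = 3.3849036 − 1.1151477·(0.1959021)/(5.2509588) = 3.3432998;  |Δ| = 0.0416038
g(3.3432998) = -0.0876011
t_6 = 3.3432998 − (-0.0876011)·(-0.0416038)/(-1.2027488) = 3.3463300;  |Δ| = 0.0030302
g(3.3463300) = -0.0016795
t_7 = 3.3463300 − (-0.0016795)·(0.0030302)/(0.0859215) = 3.3463892;  |Δ| = 0.0000592
|t_7 − t_6| = 0.0000592 < 10^{-3}

n = 7, t_n = 3.34639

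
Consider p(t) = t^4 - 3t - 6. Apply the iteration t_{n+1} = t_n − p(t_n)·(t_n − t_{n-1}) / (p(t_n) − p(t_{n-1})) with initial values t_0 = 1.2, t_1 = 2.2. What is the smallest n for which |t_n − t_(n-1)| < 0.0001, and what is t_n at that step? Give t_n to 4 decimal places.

n = 7, t_n = 1.8426

p(1.2) = -7.526400, p(2.2) = 10.825600
t_2 = 2.200000 − 10.825600·(1.000000)/(18.352000) = 1.610113;  |Δ| = 0.589887
p(1.610113) = -4.109465
t_3 = 1.610113 − (-4.109465)·(-0.589887)/(-14.935065) = 1.772424;  |Δ| = 0.162311
p(1.772424) = -1.448334
t_4 = 1.772424 − (-1.448334)·(0.162311)/(2.661131) = 1.860762;  |Δ| = 0.088338
p(1.860762) = 0.406178
t_5 = 1.860762 − 0.406178·(0.088338)/(1.854512) = 1.841414;  |Δ| = 0.019348
p(1.841414) = -0.026674
t_6 = 1.841414 − (-0.026674)·(-0.019348)/(-0.432852) = 1.842607;  |Δ| = 0.001192
p(1.842607) = -0.000444
t_7 = 1.842607 − (-0.000444)·(0.001192)/(0.026230) = 1.842627;  |Δ| = 0.000020
|t_7 − t_6| = 0.000020 < 0.0001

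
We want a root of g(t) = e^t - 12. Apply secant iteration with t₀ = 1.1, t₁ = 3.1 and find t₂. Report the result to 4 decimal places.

2.0374

g(1.1) = -8.995834, g(3.1) = 10.197951
t₂ = 3.100000 − 10.197951·(3.100000 − 1.100000) / (10.197951 − (-8.995834)) = 3.100000 − (20.395903)/(19.193785) = 2.037369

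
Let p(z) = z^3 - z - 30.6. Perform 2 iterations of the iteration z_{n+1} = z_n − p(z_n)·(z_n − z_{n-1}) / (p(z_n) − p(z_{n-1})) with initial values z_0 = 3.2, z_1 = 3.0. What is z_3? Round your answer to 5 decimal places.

3.23413

p(3.2) = -1.0320000, p(3.0) = -6.6000000
z_2 = 3.0000000 − (-6.6000000)·(3.0000000 − 3.2000000) / (-6.6000000 − (-1.0320000)) = 3.0000000 − (1.3200000)/(-5.5680000) = 3.2370690
p(3.2370690) = 0.0829320
z_3 = 3.2370690 − 0.0829320·(3.2370690 − 3.0000000) / (0.0829320 − (-6.6000000)) = 3.2370690 − (0.0196606)/(6.6829320) = 3.2341271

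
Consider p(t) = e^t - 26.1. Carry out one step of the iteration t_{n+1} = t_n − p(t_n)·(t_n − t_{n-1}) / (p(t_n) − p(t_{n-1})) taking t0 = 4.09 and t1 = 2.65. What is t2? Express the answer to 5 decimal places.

p(4.09) = 33.6398917, p(2.65) = -11.9459614
t2 = 2.6500000 − (-11.9459614)·(2.6500000 − 4.0900000) / (-11.9459614 − 33.6398917) = 2.6500000 − (17.2021844)/(-45.5858531) = 3.0273580

3.02736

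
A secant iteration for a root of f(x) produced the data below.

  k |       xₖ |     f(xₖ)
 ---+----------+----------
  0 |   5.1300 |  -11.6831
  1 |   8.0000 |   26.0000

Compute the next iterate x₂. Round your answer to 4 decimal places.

x₂ = 8.0000 − 26.0000·(8.0000 − 5.1300) / (26.0000 − (-11.6831))
   = 8.0000 − (74.620000)/(37.683100) = 6.019802

6.0198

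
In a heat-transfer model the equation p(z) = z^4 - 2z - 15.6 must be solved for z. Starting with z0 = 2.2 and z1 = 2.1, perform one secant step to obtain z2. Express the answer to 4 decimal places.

2.1093

p(2.2) = 3.425600, p(2.1) = -0.351900
z2 = 2.100000 − (-0.351900)·(2.100000 − 2.200000) / (-0.351900 − 3.425600) = 2.100000 − (0.035190)/(-3.777500) = 2.109316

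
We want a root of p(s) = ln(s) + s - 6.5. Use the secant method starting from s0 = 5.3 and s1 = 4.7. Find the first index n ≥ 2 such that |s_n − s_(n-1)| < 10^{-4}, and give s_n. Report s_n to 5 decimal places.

p(5.3) = 0.4677068, p(4.7) = -0.2524375
s2 = 4.7000000 − (-0.2524375)·(-0.6000000)/(-0.7201443) = 4.9103224;  |Δ| = 0.2103224
p(4.9103224) = 0.0016620
s3 = 4.9103224 − 0.0016620·(0.2103224)/(0.2540995) = 4.9089467;  |Δ| = 0.0013757
p(4.9089467) = 0.0000061
s4 = 4.9089467 − 0.0000061·(-0.0013757)/(-0.0016559) = 4.9089416;  |Δ| = 0.0000051
|s4 − s3| = 0.0000051 < 10^{-4}

n = 4, s_n = 4.90894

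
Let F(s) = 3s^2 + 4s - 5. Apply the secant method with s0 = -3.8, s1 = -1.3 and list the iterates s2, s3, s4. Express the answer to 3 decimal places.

-1.754, -2.294, -2.096

F(-3.8) = 23.12000, F(-1.3) = -5.13000
s2 = -1.30000 − (-5.13000)·(-1.30000 − (-3.80000)) / (-5.13000 − 23.12000) = -1.30000 − (-12.82500)/(-28.25000) = -1.75398
F(-1.75398) = -2.78657
s3 = -1.75398 − (-2.78657)·(-1.75398 − (-1.30000)) / (-2.78657 − (-5.13000)) = -1.75398 − (1.26505)/(2.34343) = -2.29381
F(-2.29381) = 1.60946
s4 = -2.29381 − 1.60946·(-2.29381 − (-1.75398)) / (1.60946 − (-2.78657)) = -2.29381 − (-0.86883)/(4.39603) = -2.09617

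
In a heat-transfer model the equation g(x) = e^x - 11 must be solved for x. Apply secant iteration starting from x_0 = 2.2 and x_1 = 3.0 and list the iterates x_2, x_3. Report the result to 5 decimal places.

g(2.2) = -1.9749865, g(3.0) = 9.0855369
x_2 = 3.0000000 − 9.0855369·(3.0000000 − 2.2000000) / (9.0855369 − (-1.9749865)) = 3.0000000 − (7.2684295)/(11.0605234) = 2.3428494
g(2.3428494) = -0.5891409
x_3 = 2.3428494 − (-0.5891409)·(2.3428494 − 3.0000000) / (-0.5891409 − 9.0855369) = 2.3428494 − (0.3871543)/(-9.6746778) = 2.3828667

2.34285, 2.38287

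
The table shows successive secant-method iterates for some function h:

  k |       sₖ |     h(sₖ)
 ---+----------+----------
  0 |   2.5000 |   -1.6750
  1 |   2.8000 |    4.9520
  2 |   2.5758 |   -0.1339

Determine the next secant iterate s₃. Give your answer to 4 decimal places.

2.5817

s₃ = 2.5758 − (-0.1339)·(2.5758 − 2.8000) / (-0.1339 − 4.9520)
   = 2.5758 − (0.030020)/(-5.085900) = 2.581703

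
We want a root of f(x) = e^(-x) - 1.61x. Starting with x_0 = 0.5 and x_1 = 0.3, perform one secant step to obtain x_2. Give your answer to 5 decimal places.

0.41301

f(0.5) = -0.1984693, f(0.3) = 0.2578182
x_2 = 0.3000000 − 0.2578182·(0.3000000 − 0.5000000) / (0.2578182 − (-0.1984693)) = 0.3000000 − (-0.0515636)/(0.4562876) = 0.4130069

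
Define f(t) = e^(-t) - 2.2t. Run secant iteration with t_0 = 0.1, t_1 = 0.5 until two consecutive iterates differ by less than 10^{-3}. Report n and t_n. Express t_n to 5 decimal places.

f(0.1) = 0.6848374, f(0.5) = -0.4934693
t_2 = 0.5000000 − (-0.4934693)·(0.4000000)/(-1.1783068) = 0.3324819;  |Δ| = 0.1675181
f(0.3324819) = -0.0143185
t_3 = 0.3324819 − (-0.0143185)·(-0.1675181)/(0.4791509) = 0.3274759;  |Δ| = 0.0050059
f(0.3274759) = 0.0002936
t_4 = 0.3274759 − 0.0002936·(-0.0050059)/(0.0146120) = 0.3275765;  |Δ| = 0.0001006
|t_4 − t_3| = 0.0001006 < 10^{-3}

n = 4, t_n = 0.32758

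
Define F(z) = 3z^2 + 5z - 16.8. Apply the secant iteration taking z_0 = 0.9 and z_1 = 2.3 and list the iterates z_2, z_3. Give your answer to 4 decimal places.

F(0.9) = -9.870000, F(2.3) = 10.570000
z_2 = 2.300000 − 10.570000·(2.300000 − 0.900000) / (10.570000 − (-9.870000)) = 2.300000 − (14.798000)/(20.440000) = 1.576027
F(1.576027) = -1.468276
z_3 = 1.576027 − (-1.468276)·(1.576027 − 2.300000) / (-1.468276 − 10.570000) = 1.576027 − (1.062992)/(-12.038276) = 1.664328

1.5760, 1.6643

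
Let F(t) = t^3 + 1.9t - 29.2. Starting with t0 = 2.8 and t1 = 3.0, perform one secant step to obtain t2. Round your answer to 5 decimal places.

2.87104

F(2.8) = -1.9280000, F(3.0) = 3.5000000
t2 = 3.0000000 − 3.5000000·(3.0000000 − 2.8000000) / (3.5000000 − (-1.9280000)) = 3.0000000 − (0.7000000)/(5.4280000) = 2.8710391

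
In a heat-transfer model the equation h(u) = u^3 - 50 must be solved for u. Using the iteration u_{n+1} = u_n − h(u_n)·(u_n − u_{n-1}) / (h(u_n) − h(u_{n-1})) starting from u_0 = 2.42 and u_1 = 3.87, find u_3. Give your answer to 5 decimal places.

h(2.42) = -35.8275120, h(3.87) = 7.9606030
u_2 = 3.8700000 − 7.9606030·(3.8700000 − 2.4200000) / (7.9606030 − (-35.8275120)) = 3.8700000 − (11.5428744)/(43.7881150) = 3.6063925
h(3.6063925) = -3.0950170
u_3 = 3.6063925 − (-3.0950170)·(3.6063925 − 3.8700000) / (-3.0950170 − 7.9606030) = 3.6063925 − (0.8158696)/(-11.0556200) = 3.6801893

3.68019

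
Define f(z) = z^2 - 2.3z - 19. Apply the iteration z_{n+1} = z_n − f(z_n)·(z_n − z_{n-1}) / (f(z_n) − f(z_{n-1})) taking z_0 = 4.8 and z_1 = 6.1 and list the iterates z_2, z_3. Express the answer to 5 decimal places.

5.61395, 5.65598

f(4.8) = -7.0000000, f(6.1) = 4.1800000
z_2 = 6.1000000 − 4.1800000·(6.1000000 − 4.8000000) / (4.1800000 − (-7.0000000)) = 6.1000000 − (5.4340000)/(11.1800000) = 5.6139535
f(5.6139535) = -0.3956193
z_3 = 5.6139535 − (-0.3956193)·(5.6139535 − 6.1000000) / (-0.3956193 − 4.1800000) = 5.6139535 − (0.1922894)/(-4.5756193) = 5.6559783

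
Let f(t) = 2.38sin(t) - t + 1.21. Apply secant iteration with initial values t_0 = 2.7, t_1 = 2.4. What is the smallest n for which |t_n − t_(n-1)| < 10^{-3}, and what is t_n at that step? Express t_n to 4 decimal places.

n = 4, t_n = 2.5457

f(2.7) = -0.472836, f(2.4) = 0.417602
t_2 = 2.400000 − 0.417602·(-0.300000)/(0.890438) = 2.540696;  |Δ| = 0.140696
f(2.540696) = 0.014915
t_3 = 2.540696 − 0.014915·(0.140696)/(-0.402687) = 2.545907;  |Δ| = 0.005211
f(2.545907) = -0.000544
t_4 = 2.545907 − (-0.000544)·(0.005211)/(-0.015460) = 2.545723;  |Δ| = 0.000184
|t_4 − t_3| = 0.000184 < 10^{-3}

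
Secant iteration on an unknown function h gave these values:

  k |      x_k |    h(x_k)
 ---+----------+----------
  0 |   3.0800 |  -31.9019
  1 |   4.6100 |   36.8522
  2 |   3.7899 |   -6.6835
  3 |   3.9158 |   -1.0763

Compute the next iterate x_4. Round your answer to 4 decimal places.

3.9400

x_4 = 3.9158 − (-1.0763)·(3.9158 − 3.7899) / (-1.0763 − (-6.6835))
   = 3.9158 − (-0.135506)/(5.607200) = 3.939966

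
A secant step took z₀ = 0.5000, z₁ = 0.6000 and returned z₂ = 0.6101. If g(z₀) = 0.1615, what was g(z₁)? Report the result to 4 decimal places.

0.0148

The secant line through (0.5000, 0.1615) and (0.6000, g(z₁)) crosses zero at z₂ = 0.6101.
So (0.5000, 0.1615), (0.6000, g(z₁)), (0.6101, 0) are collinear:
g(z₁) = 0.1615 · (0.6000 − 0.6101) / (0.5000 − 0.6101) = 0.1615 · (-0.010100)/(-0.110100) = 0.014815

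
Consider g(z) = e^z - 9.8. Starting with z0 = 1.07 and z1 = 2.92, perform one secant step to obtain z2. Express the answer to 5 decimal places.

1.88509

g(1.07) = -6.8846205, g(2.92) = 8.7412875
z2 = 2.9200000 − 8.7412875·(2.9200000 − 1.0700000) / (8.7412875 − (-6.8846205)) = 2.9200000 − (16.1713818)/(15.6259080) = 1.8850917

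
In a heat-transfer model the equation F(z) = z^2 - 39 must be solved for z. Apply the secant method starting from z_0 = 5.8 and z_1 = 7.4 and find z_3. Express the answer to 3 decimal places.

F(5.8) = -5.36000, F(7.4) = 15.76000
z_2 = 7.40000 − 15.76000·(7.40000 − 5.80000) / (15.76000 − (-5.36000)) = 7.40000 − (25.21600)/(21.12000) = 6.20606
F(6.20606) = -0.48481
z_3 = 6.20606 − (-0.48481)·(6.20606 − 7.40000) / (-0.48481 − 15.76000) = 6.20606 − (0.57884)/(-16.24481) = 6.24169

6.242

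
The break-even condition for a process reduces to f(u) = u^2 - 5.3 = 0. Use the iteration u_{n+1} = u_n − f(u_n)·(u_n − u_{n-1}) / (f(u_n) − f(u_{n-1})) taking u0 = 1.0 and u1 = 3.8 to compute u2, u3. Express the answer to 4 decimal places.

1.8958, 2.1953

f(1.0) = -4.300000, f(3.8) = 9.140000
u2 = 3.800000 − 9.140000·(3.800000 − 1.000000) / (9.140000 − (-4.300000)) = 3.800000 − (25.592000)/(13.440000) = 1.895833
f(1.895833) = -1.705816
u3 = 1.895833 − (-1.705816)·(1.895833 − 3.800000) / (-1.705816 − 9.140000) = 1.895833 − (3.248158)/(-10.845816) = 2.195318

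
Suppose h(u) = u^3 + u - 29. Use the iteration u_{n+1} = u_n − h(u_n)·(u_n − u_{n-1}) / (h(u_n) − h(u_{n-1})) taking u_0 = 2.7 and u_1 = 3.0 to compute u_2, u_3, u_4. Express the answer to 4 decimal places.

2.9606, 2.9638, 2.9639

h(2.7) = -6.617000, h(3.0) = 1.000000
u_2 = 3.000000 − 1.000000·(3.000000 − 2.700000) / (1.000000 − (-6.617000)) = 3.000000 − (0.300000)/(7.617000) = 2.960614
h(2.960614) = -0.088896
u_3 = 2.960614 − (-0.088896)·(2.960614 − 3.000000) / (-0.088896 − 1.000000) = 2.960614 − (0.003501)/(-1.088896) = 2.963830
h(2.963830) = -0.001038
u_4 = 2.963830 − (-0.001038)·(2.963830 − 2.960614) / (-0.001038 − (-0.088896)) = 2.963830 − (-0.000003)/(0.087859) = 2.963868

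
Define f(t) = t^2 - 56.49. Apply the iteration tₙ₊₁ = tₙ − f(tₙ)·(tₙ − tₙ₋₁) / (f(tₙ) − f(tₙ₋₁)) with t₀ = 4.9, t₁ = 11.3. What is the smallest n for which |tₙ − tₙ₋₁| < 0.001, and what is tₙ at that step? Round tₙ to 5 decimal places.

f(4.9) = -32.4800000, f(11.3) = 71.2000000
t₂ = 11.3000000 − 71.2000000·(6.4000000)/(103.6800000) = 6.9049383;  |Δ| = 4.3950617
f(6.9049383) = -8.8118275
t₃ = 6.9049383 − (-8.8118275)·(-4.3950617)/(-80.0118275) = 7.3889733;  |Δ| = 0.4840350
f(7.3889733) = -1.8930739
t₄ = 7.3889733 − (-1.8930739)·(0.4840350)/(6.9187536) = 7.5214125;  |Δ| = 0.1324392
f(7.5214125) = 0.0816453
t₅ = 7.5214125 − 0.0816453·(0.1324392)/(1.9747192) = 7.5159367;  |Δ| = 0.0054757
f(7.5159367) = -0.0006952
t₆ = 7.5159367 − (-0.0006952)·(-0.0054757)/(-0.0823406) = 7.5159830;  |Δ| = 0.0000462
|t₆ − t₅| = 0.0000462 < 0.001

n = 6, tₙ = 7.51598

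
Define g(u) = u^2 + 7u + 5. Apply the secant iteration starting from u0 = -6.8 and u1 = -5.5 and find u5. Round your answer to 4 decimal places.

-6.1926

g(-6.8) = 3.640000, g(-5.5) = -3.250000
u2 = -5.500000 − (-3.250000)·(-5.500000 − (-6.800000)) / (-3.250000 − 3.640000) = -5.500000 − (-4.225000)/(-6.890000) = -6.113208
g(-6.113208) = -0.421146
u3 = -6.113208 − (-0.421146)·(-6.113208 − (-5.500000)) / (-0.421146 − (-3.250000)) = -6.113208 − (0.258250)/(2.828854) = -6.204499
g(-6.204499) = 0.064315
u4 = -6.204499 − 0.064315·(-6.204499 − (-6.113208)) / (0.064315 − (-0.421146)) = -6.204499 − (-0.005871)/(0.485461) = -6.192405
g(-6.192405) = -0.000958
u5 = -6.192405 − (-0.000958)·(-6.192405 − (-6.204499)) / (-0.000958 − 0.064315) = -6.192405 − (-0.000012)/(-0.065273) = -6.192582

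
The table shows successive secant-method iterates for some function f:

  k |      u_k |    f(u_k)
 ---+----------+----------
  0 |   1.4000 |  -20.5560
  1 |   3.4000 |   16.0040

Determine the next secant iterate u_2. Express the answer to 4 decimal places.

2.5245

u_2 = 3.4000 − 16.0040·(3.4000 − 1.4000) / (16.0040 − (-20.5560))
   = 3.4000 − (32.008000)/(36.560000) = 2.524508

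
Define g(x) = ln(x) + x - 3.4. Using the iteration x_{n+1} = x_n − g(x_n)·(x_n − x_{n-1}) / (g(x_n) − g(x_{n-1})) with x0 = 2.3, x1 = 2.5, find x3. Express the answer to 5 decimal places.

g(2.3) = -0.2670909, g(2.5) = 0.0162907
x2 = 2.5000000 − 0.0162907·(2.5000000 − 2.3000000) / (0.0162907 − (-0.2670909)) = 2.5000000 − (0.0032581)/(0.2833816) = 2.4885026
g(2.4885026) = 0.0001838
x3 = 2.4885026 − 0.0001838·(2.4885026 − 2.5000000) / (0.0001838 − 0.0162907) = 2.4885026 − (-0.0000021)/(-0.0161069) = 2.4883714

2.48837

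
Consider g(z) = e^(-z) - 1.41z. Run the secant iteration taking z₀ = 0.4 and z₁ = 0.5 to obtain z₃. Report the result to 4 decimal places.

0.4515

g(0.4) = 0.106320, g(0.5) = -0.098469
z₂ = 0.500000 − (-0.098469)·(0.500000 − 0.400000) / (-0.098469 − 0.106320) = 0.500000 − (-0.009847)/(-0.204789) = 0.451917
g(0.451917) = -0.000796
z₃ = 0.451917 − (-0.000796)·(0.451917 − 0.500000) / (-0.000796 − (-0.098469)) = 0.451917 − (0.000038)/(0.097674) = 0.451525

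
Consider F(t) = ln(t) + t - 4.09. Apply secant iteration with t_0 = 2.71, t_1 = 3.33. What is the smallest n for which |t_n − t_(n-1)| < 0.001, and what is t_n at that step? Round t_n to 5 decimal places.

F(2.71) = -0.3830514, F(3.33) = 0.4429723
t_2 = 3.3300000 − 0.4429723·(0.6200000)/(0.8260237) = 2.9975122;  |Δ| = 0.3324878
F(2.9975122) = 0.0052948
t_3 = 2.9975122 − 0.0052948·(-0.3324878)/(-0.4376775) = 2.9934899;  |Δ| = 0.0040223
F(2.9934899) = -0.0000702
t_4 = 2.9934899 − (-0.0000702)·(-0.0040223)/(-0.0053651) = 2.9935425;  |Δ| = 0.0000527
|t_4 − t_3| = 0.0000527 < 0.001

n = 4, t_n = 2.99354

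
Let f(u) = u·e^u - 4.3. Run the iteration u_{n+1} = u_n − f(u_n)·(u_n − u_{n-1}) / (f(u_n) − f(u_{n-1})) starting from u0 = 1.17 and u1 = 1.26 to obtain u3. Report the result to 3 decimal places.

f(1.17) = -0.53027, f(1.26) = 0.14203
u2 = 1.26000 − 0.14203·(1.26000 − 1.17000) / (0.14203 − (-0.53027)) = 1.26000 − (0.01278)/(0.67230) = 1.24099
f(1.24099) = -0.00740
u3 = 1.24099 − (-0.00740)·(1.24099 − 1.26000) / (-0.00740 − 0.14203) = 1.24099 − (0.00014)/(-0.14943) = 1.24193

1.242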